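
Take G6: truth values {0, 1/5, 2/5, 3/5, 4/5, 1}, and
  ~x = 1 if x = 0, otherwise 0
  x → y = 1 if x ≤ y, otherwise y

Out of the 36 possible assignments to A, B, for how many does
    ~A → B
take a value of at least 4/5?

32

value 1: 31 assignments (counts)
value 4/5: 1 assignment (counts)
value 3/5: 1 assignment
value 2/5: 1 assignment
value 1/5: 1 assignment
value 0: 1 assignment
So 32 of the 36 assignments meet the threshold.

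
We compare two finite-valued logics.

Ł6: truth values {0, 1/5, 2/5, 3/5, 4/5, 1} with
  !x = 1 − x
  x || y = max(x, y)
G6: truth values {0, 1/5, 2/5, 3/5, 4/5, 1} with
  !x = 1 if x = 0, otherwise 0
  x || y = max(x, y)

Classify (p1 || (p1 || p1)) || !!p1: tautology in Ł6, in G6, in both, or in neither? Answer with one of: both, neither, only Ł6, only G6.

neither

In Ł6: at p1 = 0 the value is 0 — not a tautology.
In G6: at p1 = 0 the value is 0 — not a tautology.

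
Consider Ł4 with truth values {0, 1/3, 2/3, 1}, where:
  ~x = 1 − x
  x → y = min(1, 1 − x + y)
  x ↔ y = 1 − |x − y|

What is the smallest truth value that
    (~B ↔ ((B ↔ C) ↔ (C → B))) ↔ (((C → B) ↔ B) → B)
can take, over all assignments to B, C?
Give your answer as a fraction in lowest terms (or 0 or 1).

Take B = 0, C = 1:
~B = ~0 = 1
B ↔ C = 0 ↔ 1 = 0
C → B = 1 → 0 = 0
(B ↔ C) ↔ (C → B) = 0 ↔ 0 = 1
~B ↔ ((B ↔ C) ↔ (C → B)) = 1 ↔ 1 = 1
C → B = 1 → 0 = 0
(C → B) ↔ B = 0 ↔ 0 = 1
((C → B) ↔ B) → B = 1 → 0 = 0
(~B ↔ ((B ↔ C) ↔ (C → B))) ↔ (((C → B) ↔ B) → B) = 1 ↔ 0 = 0
No assignment yields a value below 0, so this is the minimum.

0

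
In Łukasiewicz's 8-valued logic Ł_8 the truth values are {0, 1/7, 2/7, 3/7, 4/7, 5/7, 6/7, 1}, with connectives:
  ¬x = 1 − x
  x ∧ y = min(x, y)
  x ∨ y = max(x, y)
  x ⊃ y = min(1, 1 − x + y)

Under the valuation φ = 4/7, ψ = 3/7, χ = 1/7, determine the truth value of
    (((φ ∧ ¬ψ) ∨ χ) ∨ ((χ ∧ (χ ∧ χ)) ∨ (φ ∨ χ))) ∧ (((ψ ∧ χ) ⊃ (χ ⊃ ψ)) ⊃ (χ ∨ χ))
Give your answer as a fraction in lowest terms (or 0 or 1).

1/7

¬ψ = ¬3/7 = 4/7
φ ∧ ¬ψ = 4/7 ∧ 4/7 = 4/7
(φ ∧ ¬ψ) ∨ χ = 4/7 ∨ 1/7 = 4/7
χ ∧ χ = 1/7 ∧ 1/7 = 1/7
χ ∧ (χ ∧ χ) = 1/7 ∧ 1/7 = 1/7
φ ∨ χ = 4/7 ∨ 1/7 = 4/7
(χ ∧ (χ ∧ χ)) ∨ (φ ∨ χ) = 1/7 ∨ 4/7 = 4/7
((φ ∧ ¬ψ) ∨ χ) ∨ ((χ ∧ (χ ∧ χ)) ∨ (φ ∨ χ)) = 4/7 ∨ 4/7 = 4/7
ψ ∧ χ = 3/7 ∧ 1/7 = 1/7
χ ⊃ ψ = 1/7 ⊃ 3/7 = 1
(ψ ∧ χ) ⊃ (χ ⊃ ψ) = 1/7 ⊃ 1 = 1
χ ∨ χ = 1/7 ∨ 1/7 = 1/7
((ψ ∧ χ) ⊃ (χ ⊃ ψ)) ⊃ (χ ∨ χ) = 1 ⊃ 1/7 = 1/7
(((φ ∧ ¬ψ) ∨ χ) ∨ ((χ ∧ (χ ∧ χ)) ∨ (φ ∨ χ))) ∧ (((ψ ∧ χ) ⊃ (χ ⊃ ψ)) ⊃ (χ ∨ χ)) = 4/7 ∧ 1/7 = 1/7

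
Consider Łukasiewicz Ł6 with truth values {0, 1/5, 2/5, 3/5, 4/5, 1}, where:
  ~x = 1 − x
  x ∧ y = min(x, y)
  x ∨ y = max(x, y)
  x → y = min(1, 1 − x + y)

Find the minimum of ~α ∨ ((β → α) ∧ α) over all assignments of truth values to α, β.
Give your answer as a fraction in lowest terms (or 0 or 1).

Take α = 2/5, β = 0:
~α = ~2/5 = 3/5
β → α = 0 → 2/5 = 1
(β → α) ∧ α = 1 ∧ 2/5 = 2/5
~α ∨ ((β → α) ∧ α) = 3/5 ∨ 2/5 = 3/5
No assignment yields a value below 3/5, so this is the minimum.

3/5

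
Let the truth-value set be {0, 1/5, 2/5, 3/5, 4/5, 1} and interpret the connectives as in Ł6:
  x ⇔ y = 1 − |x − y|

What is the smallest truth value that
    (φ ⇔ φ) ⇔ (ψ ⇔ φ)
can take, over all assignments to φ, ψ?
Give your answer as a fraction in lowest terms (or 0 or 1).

0

Take φ = 0, ψ = 1:
φ ⇔ φ = 0 ⇔ 0 = 1
ψ ⇔ φ = 1 ⇔ 0 = 0
(φ ⇔ φ) ⇔ (ψ ⇔ φ) = 1 ⇔ 0 = 0
No assignment yields a value below 0, so this is the minimum.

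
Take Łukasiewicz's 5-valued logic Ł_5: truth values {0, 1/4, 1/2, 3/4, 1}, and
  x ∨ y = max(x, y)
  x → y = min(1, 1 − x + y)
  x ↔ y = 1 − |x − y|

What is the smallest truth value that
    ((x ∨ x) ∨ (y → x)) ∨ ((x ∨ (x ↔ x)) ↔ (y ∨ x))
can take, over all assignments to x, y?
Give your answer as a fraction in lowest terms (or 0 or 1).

Take x = 0, y = 1/2:
x ∨ x = 0 ∨ 0 = 0
y → x = 1/2 → 0 = 1/2
(x ∨ x) ∨ (y → x) = 0 ∨ 1/2 = 1/2
x ↔ x = 0 ↔ 0 = 1
x ∨ (x ↔ x) = 0 ∨ 1 = 1
y ∨ x = 1/2 ∨ 0 = 1/2
(x ∨ (x ↔ x)) ↔ (y ∨ x) = 1 ↔ 1/2 = 1/2
((x ∨ x) ∨ (y → x)) ∨ ((x ∨ (x ↔ x)) ↔ (y ∨ x)) = 1/2 ∨ 1/2 = 1/2
No assignment yields a value below 1/2, so this is the minimum.

1/2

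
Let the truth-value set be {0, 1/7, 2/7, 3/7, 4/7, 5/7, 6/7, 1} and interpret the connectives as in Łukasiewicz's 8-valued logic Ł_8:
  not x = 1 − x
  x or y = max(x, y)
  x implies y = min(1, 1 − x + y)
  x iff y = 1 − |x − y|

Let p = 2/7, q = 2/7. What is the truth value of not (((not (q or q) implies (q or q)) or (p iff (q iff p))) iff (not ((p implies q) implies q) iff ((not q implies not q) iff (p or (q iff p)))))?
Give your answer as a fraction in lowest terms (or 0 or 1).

1/7

q or q = 2/7 or 2/7 = 2/7
not (q or q) = not 2/7 = 5/7
q or q = 2/7 or 2/7 = 2/7
not (q or q) implies (q or q) = 5/7 implies 2/7 = 4/7
q iff p = 2/7 iff 2/7 = 1
p iff (q iff p) = 2/7 iff 1 = 2/7
(not (q or q) implies (q or q)) or (p iff (q iff p)) = 4/7 or 2/7 = 4/7
p implies q = 2/7 implies 2/7 = 1
(p implies q) implies q = 1 implies 2/7 = 2/7
not ((p implies q) implies q) = not 2/7 = 5/7
not q = not 2/7 = 5/7
not q = not 2/7 = 5/7
not q implies not q = 5/7 implies 5/7 = 1
q iff p = 2/7 iff 2/7 = 1
p or (q iff p) = 2/7 or 1 = 1
(not q implies not q) iff (p or (q iff p)) = 1 iff 1 = 1
not ((p implies q) implies q) iff ((not q implies not q) iff (p or (q iff p))) = 5/7 iff 1 = 5/7
((not (q or q) implies (q or q)) or (p iff (q iff p))) iff (not ((p implies q) implies q) iff ((not q implies not q) iff (p or (q iff p)))) = 4/7 iff 5/7 = 6/7
not (((not (q or q) implies (q or q)) or (p iff (q iff p))) iff (not ((p implies q) implies q) iff ((not q implies not q) iff (p or (q iff p))))) = not 6/7 = 1/7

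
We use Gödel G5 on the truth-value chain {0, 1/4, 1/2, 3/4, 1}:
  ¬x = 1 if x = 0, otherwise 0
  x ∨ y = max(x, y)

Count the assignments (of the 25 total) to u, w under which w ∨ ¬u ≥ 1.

value 1: 9 assignments (counts)
value 3/4: 4 assignments
value 1/2: 4 assignments
value 1/4: 4 assignments
value 0: 4 assignments
So 9 of the 25 assignments meet the threshold.

9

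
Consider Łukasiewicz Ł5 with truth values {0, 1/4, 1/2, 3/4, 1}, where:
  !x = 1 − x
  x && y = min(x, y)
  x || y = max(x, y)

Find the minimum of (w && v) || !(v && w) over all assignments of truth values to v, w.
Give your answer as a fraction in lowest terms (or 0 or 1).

1/2

Take v = 1/2, w = 1/2:
w && v = 1/2 && 1/2 = 1/2
v && w = 1/2 && 1/2 = 1/2
!(v && w) = !1/2 = 1/2
(w && v) || !(v && w) = 1/2 || 1/2 = 1/2
No assignment yields a value below 1/2, so this is the minimum.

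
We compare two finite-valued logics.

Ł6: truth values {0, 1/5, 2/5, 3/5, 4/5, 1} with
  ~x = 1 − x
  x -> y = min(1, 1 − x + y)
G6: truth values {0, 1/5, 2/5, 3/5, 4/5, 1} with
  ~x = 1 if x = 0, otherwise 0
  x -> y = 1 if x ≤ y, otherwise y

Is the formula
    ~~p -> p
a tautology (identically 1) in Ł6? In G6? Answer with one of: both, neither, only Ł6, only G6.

In Ł6: every assignment gives 1 — tautology.
In G6: at p = 1/5 the value is 1/5 — not a tautology.

only Ł6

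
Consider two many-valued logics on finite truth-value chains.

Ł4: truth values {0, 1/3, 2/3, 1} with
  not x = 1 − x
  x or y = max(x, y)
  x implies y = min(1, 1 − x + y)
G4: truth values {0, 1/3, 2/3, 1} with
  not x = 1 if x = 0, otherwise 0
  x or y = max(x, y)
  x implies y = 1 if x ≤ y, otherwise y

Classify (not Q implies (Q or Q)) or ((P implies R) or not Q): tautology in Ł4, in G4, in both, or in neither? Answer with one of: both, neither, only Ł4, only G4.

In Ł4: at P = 1/3, Q = 1/3, R = 0 the value is 2/3 — not a tautology.
In G4: every assignment gives 1 — tautology.

only G4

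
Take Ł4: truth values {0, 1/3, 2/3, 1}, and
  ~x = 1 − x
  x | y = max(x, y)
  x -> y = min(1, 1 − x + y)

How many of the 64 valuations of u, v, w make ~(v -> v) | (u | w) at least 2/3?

value 1: 28 assignments (counts)
value 2/3: 20 assignments (counts)
value 1/3: 12 assignments
value 0: 4 assignments
So 48 of the 64 assignments meet the threshold.

48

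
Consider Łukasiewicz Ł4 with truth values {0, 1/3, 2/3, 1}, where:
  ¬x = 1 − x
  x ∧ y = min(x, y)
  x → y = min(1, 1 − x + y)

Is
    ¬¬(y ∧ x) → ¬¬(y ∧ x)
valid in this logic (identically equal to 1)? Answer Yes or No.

Yes

x = 0, y = 0 ↦ 1
x = 0, y = 1/3 ↦ 1
x = 0, y = 2/3 ↦ 1
x = 0, y = 1 ↦ 1
x = 1/3, y = 0 ↦ 1
x = 1/3, y = 1/3 ↦ 1
x = 1/3, y = 2/3 ↦ 1
x = 1/3, y = 1 ↦ 1
x = 2/3, y = 0 ↦ 1
x = 2/3, y = 1/3 ↦ 1
x = 2/3, y = 2/3 ↦ 1
x = 2/3, y = 1 ↦ 1
x = 1, y = 0 ↦ 1
x = 1, y = 1/3 ↦ 1
x = 1, y = 2/3 ↦ 1
x = 1, y = 1 ↦ 1
Every assignment gives a value ≥ 1.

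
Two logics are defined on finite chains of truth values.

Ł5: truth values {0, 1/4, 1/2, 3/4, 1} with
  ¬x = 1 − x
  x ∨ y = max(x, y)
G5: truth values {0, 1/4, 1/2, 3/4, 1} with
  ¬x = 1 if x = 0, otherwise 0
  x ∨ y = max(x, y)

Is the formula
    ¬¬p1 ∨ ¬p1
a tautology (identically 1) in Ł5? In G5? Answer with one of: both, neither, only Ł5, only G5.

In Ł5: at p1 = 1/4 the value is 3/4 — not a tautology.
In G5: every assignment gives 1 — tautology.

only G5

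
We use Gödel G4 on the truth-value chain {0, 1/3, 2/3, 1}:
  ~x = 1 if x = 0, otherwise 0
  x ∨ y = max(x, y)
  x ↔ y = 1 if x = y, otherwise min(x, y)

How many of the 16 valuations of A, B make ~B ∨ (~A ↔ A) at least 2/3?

4

A = 0, B = 0 ↦ 1  ≥
A = 0, B = 1/3 ↦ 0  <
A = 0, B = 2/3 ↦ 0  <
A = 0, B = 1 ↦ 0  <
A = 1/3, B = 0 ↦ 1  ≥
A = 1/3, B = 1/3 ↦ 0  <
A = 1/3, B = 2/3 ↦ 0  <
A = 1/3, B = 1 ↦ 0  <
A = 2/3, B = 0 ↦ 1  ≥
A = 2/3, B = 1/3 ↦ 0  <
A = 2/3, B = 2/3 ↦ 0  <
A = 2/3, B = 1 ↦ 0  <
A = 1, B = 0 ↦ 1  ≥
A = 1, B = 1/3 ↦ 0  <
A = 1, B = 2/3 ↦ 0  <
A = 1, B = 1 ↦ 0  <
So 4 of the 16 assignments meet the threshold.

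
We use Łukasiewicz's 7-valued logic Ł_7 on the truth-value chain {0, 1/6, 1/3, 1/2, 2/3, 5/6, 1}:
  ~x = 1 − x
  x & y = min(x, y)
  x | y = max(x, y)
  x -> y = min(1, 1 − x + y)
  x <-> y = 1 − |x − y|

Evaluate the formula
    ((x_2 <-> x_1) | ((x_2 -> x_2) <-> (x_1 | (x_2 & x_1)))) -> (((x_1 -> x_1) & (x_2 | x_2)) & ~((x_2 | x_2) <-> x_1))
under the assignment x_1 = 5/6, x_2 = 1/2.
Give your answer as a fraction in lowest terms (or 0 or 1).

1/2

x_2 <-> x_1 = 1/2 <-> 5/6 = 2/3
x_2 -> x_2 = 1/2 -> 1/2 = 1
x_2 & x_1 = 1/2 & 5/6 = 1/2
x_1 | (x_2 & x_1) = 5/6 | 1/2 = 5/6
(x_2 -> x_2) <-> (x_1 | (x_2 & x_1)) = 1 <-> 5/6 = 5/6
(x_2 <-> x_1) | ((x_2 -> x_2) <-> (x_1 | (x_2 & x_1))) = 2/3 | 5/6 = 5/6
x_1 -> x_1 = 5/6 -> 5/6 = 1
x_2 | x_2 = 1/2 | 1/2 = 1/2
(x_1 -> x_1) & (x_2 | x_2) = 1 & 1/2 = 1/2
x_2 | x_2 = 1/2 | 1/2 = 1/2
(x_2 | x_2) <-> x_1 = 1/2 <-> 5/6 = 2/3
~((x_2 | x_2) <-> x_1) = ~2/3 = 1/3
((x_1 -> x_1) & (x_2 | x_2)) & ~((x_2 | x_2) <-> x_1) = 1/2 & 1/3 = 1/3
((x_2 <-> x_1) | ((x_2 -> x_2) <-> (x_1 | (x_2 & x_1)))) -> (((x_1 -> x_1) & (x_2 | x_2)) & ~((x_2 | x_2) <-> x_1)) = 5/6 -> 1/3 = 1/2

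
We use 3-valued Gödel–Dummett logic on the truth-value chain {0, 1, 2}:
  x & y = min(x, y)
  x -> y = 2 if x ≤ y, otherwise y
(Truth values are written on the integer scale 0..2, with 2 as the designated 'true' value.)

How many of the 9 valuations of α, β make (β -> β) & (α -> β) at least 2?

6

α = 0, β = 0 ↦ 2  ≥
α = 0, β = 1 ↦ 2  ≥
α = 0, β = 2 ↦ 2  ≥
α = 1, β = 0 ↦ 0  <
α = 1, β = 1 ↦ 2  ≥
α = 1, β = 2 ↦ 2  ≥
α = 2, β = 0 ↦ 0  <
α = 2, β = 1 ↦ 1  <
α = 2, β = 2 ↦ 2  ≥
So 6 of the 9 assignments meet the threshold.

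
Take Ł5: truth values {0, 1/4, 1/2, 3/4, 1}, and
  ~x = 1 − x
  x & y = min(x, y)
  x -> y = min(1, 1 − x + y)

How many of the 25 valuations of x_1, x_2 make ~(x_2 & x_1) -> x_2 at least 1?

12

value 1: 12 assignments (counts)
value 3/4: 2 assignments
value 1/2: 5 assignments
value 1/4: 1 assignment
value 0: 5 assignments
So 12 of the 25 assignments meet the threshold.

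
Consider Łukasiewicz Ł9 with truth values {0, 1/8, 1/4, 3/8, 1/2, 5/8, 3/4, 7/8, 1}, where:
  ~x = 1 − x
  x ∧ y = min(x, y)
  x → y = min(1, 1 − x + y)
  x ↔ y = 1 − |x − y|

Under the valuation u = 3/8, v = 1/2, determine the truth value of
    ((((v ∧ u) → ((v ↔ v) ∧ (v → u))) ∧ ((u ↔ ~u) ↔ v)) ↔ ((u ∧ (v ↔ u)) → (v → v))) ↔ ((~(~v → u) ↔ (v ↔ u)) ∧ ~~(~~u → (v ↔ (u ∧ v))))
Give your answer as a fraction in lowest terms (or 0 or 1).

1/2

v ∧ u = 1/2 ∧ 3/8 = 3/8
v ↔ v = 1/2 ↔ 1/2 = 1
v → u = 1/2 → 3/8 = 7/8
(v ↔ v) ∧ (v → u) = 1 ∧ 7/8 = 7/8
(v ∧ u) → ((v ↔ v) ∧ (v → u)) = 3/8 → 7/8 = 1
~u = ~3/8 = 5/8
u ↔ ~u = 3/8 ↔ 5/8 = 3/4
(u ↔ ~u) ↔ v = 3/4 ↔ 1/2 = 3/4
((v ∧ u) → ((v ↔ v) ∧ (v → u))) ∧ ((u ↔ ~u) ↔ v) = 1 ∧ 3/4 = 3/4
v ↔ u = 1/2 ↔ 3/8 = 7/8
u ∧ (v ↔ u) = 3/8 ∧ 7/8 = 3/8
v → v = 1/2 → 1/2 = 1
(u ∧ (v ↔ u)) → (v → v) = 3/8 → 1 = 1
(((v ∧ u) → ((v ↔ v) ∧ (v → u))) ∧ ((u ↔ ~u) ↔ v)) ↔ ((u ∧ (v ↔ u)) → (v → v)) = 3/4 ↔ 1 = 3/4
~v = ~1/2 = 1/2
~v → u = 1/2 → 3/8 = 7/8
~(~v → u) = ~7/8 = 1/8
v ↔ u = 1/2 ↔ 3/8 = 7/8
~(~v → u) ↔ (v ↔ u) = 1/8 ↔ 7/8 = 1/4
~u = ~3/8 = 5/8
~~u = ~5/8 = 3/8
u ∧ v = 3/8 ∧ 1/2 = 3/8
v ↔ (u ∧ v) = 1/2 ↔ 3/8 = 7/8
~~u → (v ↔ (u ∧ v)) = 3/8 → 7/8 = 1
~(~~u → (v ↔ (u ∧ v))) = ~1 = 0
~~(~~u → (v ↔ (u ∧ v))) = ~0 = 1
(~(~v → u) ↔ (v ↔ u)) ∧ ~~(~~u → (v ↔ (u ∧ v))) = 1/4 ∧ 1 = 1/4
((((v ∧ u) → ((v ↔ v) ∧ (v → u))) ∧ ((u ↔ ~u) ↔ v)) ↔ ((u ∧ (v ↔ u)) → (v → v))) ↔ ((~(~v → u) ↔ (v ↔ u)) ∧ ~~(~~u → (v ↔ (u ∧ v)))) = 3/4 ↔ 1/4 = 1/2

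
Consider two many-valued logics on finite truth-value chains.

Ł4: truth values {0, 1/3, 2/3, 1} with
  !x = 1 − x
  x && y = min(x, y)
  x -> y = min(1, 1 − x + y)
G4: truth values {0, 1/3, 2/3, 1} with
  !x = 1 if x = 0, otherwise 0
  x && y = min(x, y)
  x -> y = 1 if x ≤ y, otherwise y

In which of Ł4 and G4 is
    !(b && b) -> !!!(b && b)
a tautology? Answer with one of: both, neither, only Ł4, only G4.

both

In Ł4: every assignment gives 1 — tautology.
In G4: every assignment gives 1 — tautology.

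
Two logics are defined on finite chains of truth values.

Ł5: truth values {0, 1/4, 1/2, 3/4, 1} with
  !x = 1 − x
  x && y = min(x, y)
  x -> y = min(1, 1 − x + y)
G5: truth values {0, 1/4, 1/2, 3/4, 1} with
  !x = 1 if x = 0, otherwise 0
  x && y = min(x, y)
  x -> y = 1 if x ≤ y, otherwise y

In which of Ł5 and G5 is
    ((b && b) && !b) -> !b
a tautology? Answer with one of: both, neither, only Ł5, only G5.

both

In Ł5: every assignment gives 1 — tautology.
In G5: every assignment gives 1 — tautology.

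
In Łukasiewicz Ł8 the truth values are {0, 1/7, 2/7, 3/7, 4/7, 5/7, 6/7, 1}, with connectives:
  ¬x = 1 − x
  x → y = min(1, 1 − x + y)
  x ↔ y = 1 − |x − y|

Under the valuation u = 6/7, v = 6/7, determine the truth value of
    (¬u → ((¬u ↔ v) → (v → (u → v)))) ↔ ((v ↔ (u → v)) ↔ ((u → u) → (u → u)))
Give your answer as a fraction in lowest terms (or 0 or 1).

¬u = ¬6/7 = 1/7
¬u = ¬6/7 = 1/7
¬u ↔ v = 1/7 ↔ 6/7 = 2/7
u → v = 6/7 → 6/7 = 1
v → (u → v) = 6/7 → 1 = 1
(¬u ↔ v) → (v → (u → v)) = 2/7 → 1 = 1
¬u → ((¬u ↔ v) → (v → (u → v))) = 1/7 → 1 = 1
u → v = 6/7 → 6/7 = 1
v ↔ (u → v) = 6/7 ↔ 1 = 6/7
u → u = 6/7 → 6/7 = 1
u → u = 6/7 → 6/7 = 1
(u → u) → (u → u) = 1 → 1 = 1
(v ↔ (u → v)) ↔ ((u → u) → (u → u)) = 6/7 ↔ 1 = 6/7
(¬u → ((¬u ↔ v) → (v → (u → v)))) ↔ ((v ↔ (u → v)) ↔ ((u → u) → (u → u))) = 1 ↔ 6/7 = 6/7

6/7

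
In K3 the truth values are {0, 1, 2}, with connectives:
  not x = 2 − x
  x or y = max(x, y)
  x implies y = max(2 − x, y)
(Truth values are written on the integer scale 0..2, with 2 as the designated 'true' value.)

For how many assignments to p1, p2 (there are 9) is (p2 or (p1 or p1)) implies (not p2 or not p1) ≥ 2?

5

p1 = 0, p2 = 0 ↦ 2  ≥
p1 = 0, p2 = 1 ↦ 2  ≥
p1 = 0, p2 = 2 ↦ 2  ≥
p1 = 1, p2 = 0 ↦ 2  ≥
p1 = 1, p2 = 1 ↦ 1  <
p1 = 1, p2 = 2 ↦ 1  <
p1 = 2, p2 = 0 ↦ 2  ≥
p1 = 2, p2 = 1 ↦ 1  <
p1 = 2, p2 = 2 ↦ 0  <
So 5 of the 9 assignments meet the threshold.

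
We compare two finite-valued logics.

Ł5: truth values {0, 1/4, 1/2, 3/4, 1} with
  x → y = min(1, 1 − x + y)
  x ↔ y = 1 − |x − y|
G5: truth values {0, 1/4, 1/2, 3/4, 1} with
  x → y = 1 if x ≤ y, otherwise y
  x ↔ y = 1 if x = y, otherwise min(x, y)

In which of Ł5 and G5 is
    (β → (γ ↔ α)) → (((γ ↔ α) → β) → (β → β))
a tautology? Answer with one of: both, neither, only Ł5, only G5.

In Ł5: every assignment gives 1 — tautology.
In G5: every assignment gives 1 — tautology.

both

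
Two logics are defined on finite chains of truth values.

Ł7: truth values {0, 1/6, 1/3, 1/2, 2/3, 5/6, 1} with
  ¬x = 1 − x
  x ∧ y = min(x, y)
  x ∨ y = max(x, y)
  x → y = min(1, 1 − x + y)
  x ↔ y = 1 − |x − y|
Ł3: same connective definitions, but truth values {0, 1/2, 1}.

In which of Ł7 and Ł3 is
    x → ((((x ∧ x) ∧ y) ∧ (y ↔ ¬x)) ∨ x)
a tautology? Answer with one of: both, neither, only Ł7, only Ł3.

In Ł7: every assignment gives 1 — tautology.
In Ł3: every assignment gives 1 — tautology.

both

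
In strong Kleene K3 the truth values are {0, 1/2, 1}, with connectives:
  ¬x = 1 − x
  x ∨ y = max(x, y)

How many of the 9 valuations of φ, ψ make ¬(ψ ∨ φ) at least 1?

φ = 0, ψ = 0 ↦ 1  ≥
φ = 0, ψ = 1/2 ↦ 1/2  <
φ = 0, ψ = 1 ↦ 0  <
φ = 1/2, ψ = 0 ↦ 1/2  <
φ = 1/2, ψ = 1/2 ↦ 1/2  <
φ = 1/2, ψ = 1 ↦ 0  <
φ = 1, ψ = 0 ↦ 0  <
φ = 1, ψ = 1/2 ↦ 0  <
φ = 1, ψ = 1 ↦ 0  <
So 1 of the 9 assignments meets the threshold.

1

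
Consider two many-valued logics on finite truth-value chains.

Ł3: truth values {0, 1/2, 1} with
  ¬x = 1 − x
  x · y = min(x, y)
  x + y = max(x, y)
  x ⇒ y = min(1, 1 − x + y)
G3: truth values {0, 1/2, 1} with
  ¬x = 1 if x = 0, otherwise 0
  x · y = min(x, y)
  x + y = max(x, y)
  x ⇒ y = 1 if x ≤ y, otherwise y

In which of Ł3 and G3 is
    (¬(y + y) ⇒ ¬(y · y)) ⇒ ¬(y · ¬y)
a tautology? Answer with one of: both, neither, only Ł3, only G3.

In Ł3: at y = 1/2 the value is 1/2 — not a tautology.
In G3: every assignment gives 1 — tautology.

only G3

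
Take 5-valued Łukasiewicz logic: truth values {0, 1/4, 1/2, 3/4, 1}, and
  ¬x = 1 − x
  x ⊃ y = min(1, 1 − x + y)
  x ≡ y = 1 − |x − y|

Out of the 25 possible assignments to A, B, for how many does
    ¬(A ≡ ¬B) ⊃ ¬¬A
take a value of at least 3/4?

21

value 1: 19 assignments (counts)
value 3/4: 2 assignments (counts)
value 1/2: 2 assignments
value 1/4: 1 assignment
value 0: 1 assignment
So 21 of the 25 assignments meet the threshold.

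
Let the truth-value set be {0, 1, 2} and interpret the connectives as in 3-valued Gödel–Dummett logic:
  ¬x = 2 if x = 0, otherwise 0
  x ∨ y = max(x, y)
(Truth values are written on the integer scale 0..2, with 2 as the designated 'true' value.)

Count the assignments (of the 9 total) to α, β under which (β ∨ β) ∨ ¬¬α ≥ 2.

7

α = 0, β = 0 ↦ 0  <
α = 0, β = 1 ↦ 1  <
α = 0, β = 2 ↦ 2  ≥
α = 1, β = 0 ↦ 2  ≥
α = 1, β = 1 ↦ 2  ≥
α = 1, β = 2 ↦ 2  ≥
α = 2, β = 0 ↦ 2  ≥
α = 2, β = 1 ↦ 2  ≥
α = 2, β = 2 ↦ 2  ≥
So 7 of the 9 assignments meet the threshold.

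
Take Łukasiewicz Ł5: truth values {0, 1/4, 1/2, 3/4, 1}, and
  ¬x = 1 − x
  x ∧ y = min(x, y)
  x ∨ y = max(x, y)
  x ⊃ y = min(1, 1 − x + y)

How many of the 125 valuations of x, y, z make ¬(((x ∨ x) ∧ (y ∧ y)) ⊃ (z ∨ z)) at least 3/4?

value 1: 1 assignment (counts)
value 3/4: 4 assignments (counts)
value 1/2: 9 assignments
value 1/4: 16 assignments
value 0: 95 assignments
So 5 of the 125 assignments meet the threshold.

5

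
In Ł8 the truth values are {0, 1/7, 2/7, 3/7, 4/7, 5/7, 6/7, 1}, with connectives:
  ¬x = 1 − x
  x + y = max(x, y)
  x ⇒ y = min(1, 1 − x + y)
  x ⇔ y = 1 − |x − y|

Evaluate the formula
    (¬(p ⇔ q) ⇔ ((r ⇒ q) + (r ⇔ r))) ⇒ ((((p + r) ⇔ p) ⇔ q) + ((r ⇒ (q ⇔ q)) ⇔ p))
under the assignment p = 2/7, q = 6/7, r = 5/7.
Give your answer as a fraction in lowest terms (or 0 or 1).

1

p ⇔ q = 2/7 ⇔ 6/7 = 3/7
¬(p ⇔ q) = ¬3/7 = 4/7
r ⇒ q = 5/7 ⇒ 6/7 = 1
r ⇔ r = 5/7 ⇔ 5/7 = 1
(r ⇒ q) + (r ⇔ r) = 1 + 1 = 1
¬(p ⇔ q) ⇔ ((r ⇒ q) + (r ⇔ r)) = 4/7 ⇔ 1 = 4/7
p + r = 2/7 + 5/7 = 5/7
(p + r) ⇔ p = 5/7 ⇔ 2/7 = 4/7
((p + r) ⇔ p) ⇔ q = 4/7 ⇔ 6/7 = 5/7
q ⇔ q = 6/7 ⇔ 6/7 = 1
r ⇒ (q ⇔ q) = 5/7 ⇒ 1 = 1
(r ⇒ (q ⇔ q)) ⇔ p = 1 ⇔ 2/7 = 2/7
(((p + r) ⇔ p) ⇔ q) + ((r ⇒ (q ⇔ q)) ⇔ p) = 5/7 + 2/7 = 5/7
(¬(p ⇔ q) ⇔ ((r ⇒ q) + (r ⇔ r))) ⇒ ((((p + r) ⇔ p) ⇔ q) + ((r ⇒ (q ⇔ q)) ⇔ p)) = 4/7 ⇒ 5/7 = 1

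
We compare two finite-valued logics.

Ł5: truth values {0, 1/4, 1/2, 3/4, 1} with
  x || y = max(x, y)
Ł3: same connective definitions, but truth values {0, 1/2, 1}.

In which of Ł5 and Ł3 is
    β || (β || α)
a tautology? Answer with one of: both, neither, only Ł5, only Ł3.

In Ł5: at α = 0, β = 0 the value is 0 — not a tautology.
In Ł3: at α = 0, β = 0 the value is 0 — not a tautology.

neither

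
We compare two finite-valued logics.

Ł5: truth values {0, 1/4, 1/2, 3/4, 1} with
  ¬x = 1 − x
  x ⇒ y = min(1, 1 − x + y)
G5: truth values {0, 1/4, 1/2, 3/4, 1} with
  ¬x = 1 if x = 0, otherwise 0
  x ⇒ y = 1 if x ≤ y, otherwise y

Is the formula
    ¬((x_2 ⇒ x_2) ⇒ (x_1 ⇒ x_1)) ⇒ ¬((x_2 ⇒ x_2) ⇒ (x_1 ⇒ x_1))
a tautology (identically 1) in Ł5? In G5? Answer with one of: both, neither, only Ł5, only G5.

In Ł5: every assignment gives 1 — tautology.
In G5: every assignment gives 1 — tautology.

both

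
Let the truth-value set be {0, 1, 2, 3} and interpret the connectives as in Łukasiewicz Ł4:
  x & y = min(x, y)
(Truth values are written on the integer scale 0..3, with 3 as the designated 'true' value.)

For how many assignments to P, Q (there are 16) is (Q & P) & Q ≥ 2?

4

P = 0, Q = 0 ↦ 0  <
P = 0, Q = 1 ↦ 0  <
P = 0, Q = 2 ↦ 0  <
P = 0, Q = 3 ↦ 0  <
P = 1, Q = 0 ↦ 0  <
P = 1, Q = 1 ↦ 1  <
P = 1, Q = 2 ↦ 1  <
P = 1, Q = 3 ↦ 1  <
P = 2, Q = 0 ↦ 0  <
P = 2, Q = 1 ↦ 1  <
P = 2, Q = 2 ↦ 2  ≥
P = 2, Q = 3 ↦ 2  ≥
P = 3, Q = 0 ↦ 0  <
P = 3, Q = 1 ↦ 1  <
P = 3, Q = 2 ↦ 2  ≥
P = 3, Q = 3 ↦ 3  ≥
So 4 of the 16 assignments meet the threshold.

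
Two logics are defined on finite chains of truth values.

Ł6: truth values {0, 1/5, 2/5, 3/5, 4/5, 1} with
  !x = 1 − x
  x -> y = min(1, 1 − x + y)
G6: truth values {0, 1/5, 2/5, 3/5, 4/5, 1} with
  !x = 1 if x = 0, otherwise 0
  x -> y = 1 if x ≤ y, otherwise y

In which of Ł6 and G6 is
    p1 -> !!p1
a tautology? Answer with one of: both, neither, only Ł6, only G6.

both

In Ł6: every assignment gives 1 — tautology.
In G6: every assignment gives 1 — tautology.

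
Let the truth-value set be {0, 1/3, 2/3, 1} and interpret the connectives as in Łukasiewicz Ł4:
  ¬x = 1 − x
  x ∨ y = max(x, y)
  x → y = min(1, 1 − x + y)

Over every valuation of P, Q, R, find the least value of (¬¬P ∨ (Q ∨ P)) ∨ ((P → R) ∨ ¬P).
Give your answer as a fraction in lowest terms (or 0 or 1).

Take P = 1/3, Q = 0, R = 0:
¬P = ¬1/3 = 2/3
¬¬P = ¬2/3 = 1/3
Q ∨ P = 0 ∨ 1/3 = 1/3
¬¬P ∨ (Q ∨ P) = 1/3 ∨ 1/3 = 1/3
P → R = 1/3 → 0 = 2/3
¬P = ¬1/3 = 2/3
(P → R) ∨ ¬P = 2/3 ∨ 2/3 = 2/3
(¬¬P ∨ (Q ∨ P)) ∨ ((P → R) ∨ ¬P) = 1/3 ∨ 2/3 = 2/3
No assignment yields a value below 2/3, so this is the minimum.

2/3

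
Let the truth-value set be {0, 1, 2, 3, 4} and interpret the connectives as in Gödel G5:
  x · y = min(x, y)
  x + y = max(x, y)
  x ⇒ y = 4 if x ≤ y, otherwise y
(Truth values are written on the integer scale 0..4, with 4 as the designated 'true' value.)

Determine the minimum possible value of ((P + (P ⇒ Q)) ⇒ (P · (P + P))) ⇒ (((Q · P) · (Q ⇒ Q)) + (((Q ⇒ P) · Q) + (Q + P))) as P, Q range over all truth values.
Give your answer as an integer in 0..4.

Take P = 1, Q = 0:
P ⇒ Q = 1 ⇒ 0 = 0
P + (P ⇒ Q) = 1 + 0 = 1
P + P = 1 + 1 = 1
P · (P + P) = 1 · 1 = 1
(P + (P ⇒ Q)) ⇒ (P · (P + P)) = 1 ⇒ 1 = 4
Q · P = 0 · 1 = 0
Q ⇒ Q = 0 ⇒ 0 = 4
(Q · P) · (Q ⇒ Q) = 0 · 4 = 0
Q ⇒ P = 0 ⇒ 1 = 4
(Q ⇒ P) · Q = 4 · 0 = 0
Q + P = 0 + 1 = 1
((Q ⇒ P) · Q) + (Q + P) = 0 + 1 = 1
((Q · P) · (Q ⇒ Q)) + (((Q ⇒ P) · Q) + (Q + P)) = 0 + 1 = 1
((P + (P ⇒ Q)) ⇒ (P · (P + P))) ⇒ (((Q · P) · (Q ⇒ Q)) + (((Q ⇒ P) · Q) + (Q + P))) = 4 ⇒ 1 = 1
No assignment yields a value below 1, so this is the minimum.

1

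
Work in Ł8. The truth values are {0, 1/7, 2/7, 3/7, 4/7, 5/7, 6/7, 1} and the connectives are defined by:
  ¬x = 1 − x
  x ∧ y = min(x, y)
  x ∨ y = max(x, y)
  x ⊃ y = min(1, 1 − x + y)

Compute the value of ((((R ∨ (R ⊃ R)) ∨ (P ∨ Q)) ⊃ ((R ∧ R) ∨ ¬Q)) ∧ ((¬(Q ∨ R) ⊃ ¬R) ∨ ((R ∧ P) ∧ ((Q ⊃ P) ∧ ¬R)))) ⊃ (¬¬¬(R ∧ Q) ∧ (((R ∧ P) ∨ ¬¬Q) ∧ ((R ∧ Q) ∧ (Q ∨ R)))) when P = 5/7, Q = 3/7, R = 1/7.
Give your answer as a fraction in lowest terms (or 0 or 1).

R ⊃ R = 1/7 ⊃ 1/7 = 1
R ∨ (R ⊃ R) = 1/7 ∨ 1 = 1
P ∨ Q = 5/7 ∨ 3/7 = 5/7
(R ∨ (R ⊃ R)) ∨ (P ∨ Q) = 1 ∨ 5/7 = 1
R ∧ R = 1/7 ∧ 1/7 = 1/7
¬Q = ¬3/7 = 4/7
(R ∧ R) ∨ ¬Q = 1/7 ∨ 4/7 = 4/7
((R ∨ (R ⊃ R)) ∨ (P ∨ Q)) ⊃ ((R ∧ R) ∨ ¬Q) = 1 ⊃ 4/7 = 4/7
Q ∨ R = 3/7 ∨ 1/7 = 3/7
¬(Q ∨ R) = ¬3/7 = 4/7
¬R = ¬1/7 = 6/7
¬(Q ∨ R) ⊃ ¬R = 4/7 ⊃ 6/7 = 1
R ∧ P = 1/7 ∧ 5/7 = 1/7
Q ⊃ P = 3/7 ⊃ 5/7 = 1
¬R = ¬1/7 = 6/7
(Q ⊃ P) ∧ ¬R = 1 ∧ 6/7 = 6/7
(R ∧ P) ∧ ((Q ⊃ P) ∧ ¬R) = 1/7 ∧ 6/7 = 1/7
(¬(Q ∨ R) ⊃ ¬R) ∨ ((R ∧ P) ∧ ((Q ⊃ P) ∧ ¬R)) = 1 ∨ 1/7 = 1
(((R ∨ (R ⊃ R)) ∨ (P ∨ Q)) ⊃ ((R ∧ R) ∨ ¬Q)) ∧ ((¬(Q ∨ R) ⊃ ¬R) ∨ ((R ∧ P) ∧ ((Q ⊃ P) ∧ ¬R))) = 4/7 ∧ 1 = 4/7
R ∧ Q = 1/7 ∧ 3/7 = 1/7
¬(R ∧ Q) = ¬1/7 = 6/7
¬¬(R ∧ Q) = ¬6/7 = 1/7
¬¬¬(R ∧ Q) = ¬1/7 = 6/7
R ∧ P = 1/7 ∧ 5/7 = 1/7
¬Q = ¬3/7 = 4/7
¬¬Q = ¬4/7 = 3/7
(R ∧ P) ∨ ¬¬Q = 1/7 ∨ 3/7 = 3/7
R ∧ Q = 1/7 ∧ 3/7 = 1/7
Q ∨ R = 3/7 ∨ 1/7 = 3/7
(R ∧ Q) ∧ (Q ∨ R) = 1/7 ∧ 3/7 = 1/7
((R ∧ P) ∨ ¬¬Q) ∧ ((R ∧ Q) ∧ (Q ∨ R)) = 3/7 ∧ 1/7 = 1/7
¬¬¬(R ∧ Q) ∧ (((R ∧ P) ∨ ¬¬Q) ∧ ((R ∧ Q) ∧ (Q ∨ R))) = 6/7 ∧ 1/7 = 1/7
((((R ∨ (R ⊃ R)) ∨ (P ∨ Q)) ⊃ ((R ∧ R) ∨ ¬Q)) ∧ ((¬(Q ∨ R) ⊃ ¬R) ∨ ((R ∧ P) ∧ ((Q ⊃ P) ∧ ¬R)))) ⊃ (¬¬¬(R ∧ Q) ∧ (((R ∧ P) ∨ ¬¬Q) ∧ ((R ∧ Q) ∧ (Q ∨ R)))) = 4/7 ⊃ 1/7 = 4/7

4/7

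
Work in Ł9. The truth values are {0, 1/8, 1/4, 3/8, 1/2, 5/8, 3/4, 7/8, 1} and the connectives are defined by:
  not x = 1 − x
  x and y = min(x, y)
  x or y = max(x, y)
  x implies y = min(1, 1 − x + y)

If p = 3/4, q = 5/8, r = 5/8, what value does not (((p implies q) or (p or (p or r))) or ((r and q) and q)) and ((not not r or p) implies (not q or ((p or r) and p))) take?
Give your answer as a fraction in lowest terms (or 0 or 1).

1/8

p implies q = 3/4 implies 5/8 = 7/8
p or r = 3/4 or 5/8 = 3/4
p or (p or r) = 3/4 or 3/4 = 3/4
(p implies q) or (p or (p or r)) = 7/8 or 3/4 = 7/8
r and q = 5/8 and 5/8 = 5/8
(r and q) and q = 5/8 and 5/8 = 5/8
((p implies q) or (p or (p or r))) or ((r and q) and q) = 7/8 or 5/8 = 7/8
not (((p implies q) or (p or (p or r))) or ((r and q) and q)) = not 7/8 = 1/8
not r = not 5/8 = 3/8
not not r = not 3/8 = 5/8
not not r or p = 5/8 or 3/4 = 3/4
not q = not 5/8 = 3/8
p or r = 3/4 or 5/8 = 3/4
(p or r) and p = 3/4 and 3/4 = 3/4
not q or ((p or r) and p) = 3/8 or 3/4 = 3/4
(not not r or p) implies (not q or ((p or r) and p)) = 3/4 implies 3/4 = 1
not (((p implies q) or (p or (p or r))) or ((r and q) and q)) and ((not not r or p) implies (not q or ((p or r) and p))) = 1/8 and 1 = 1/8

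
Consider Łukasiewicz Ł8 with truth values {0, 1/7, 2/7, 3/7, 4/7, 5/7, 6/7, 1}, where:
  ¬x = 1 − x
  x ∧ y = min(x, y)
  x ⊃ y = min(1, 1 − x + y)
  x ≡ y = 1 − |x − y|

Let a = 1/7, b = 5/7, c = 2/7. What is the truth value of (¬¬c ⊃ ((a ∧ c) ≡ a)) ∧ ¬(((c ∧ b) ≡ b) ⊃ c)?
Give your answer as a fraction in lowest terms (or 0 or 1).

¬c = ¬2/7 = 5/7
¬¬c = ¬5/7 = 2/7
a ∧ c = 1/7 ∧ 2/7 = 1/7
(a ∧ c) ≡ a = 1/7 ≡ 1/7 = 1
¬¬c ⊃ ((a ∧ c) ≡ a) = 2/7 ⊃ 1 = 1
c ∧ b = 2/7 ∧ 5/7 = 2/7
(c ∧ b) ≡ b = 2/7 ≡ 5/7 = 4/7
((c ∧ b) ≡ b) ⊃ c = 4/7 ⊃ 2/7 = 5/7
¬(((c ∧ b) ≡ b) ⊃ c) = ¬5/7 = 2/7
(¬¬c ⊃ ((a ∧ c) ≡ a)) ∧ ¬(((c ∧ b) ≡ b) ⊃ c) = 1 ∧ 2/7 = 2/7

2/7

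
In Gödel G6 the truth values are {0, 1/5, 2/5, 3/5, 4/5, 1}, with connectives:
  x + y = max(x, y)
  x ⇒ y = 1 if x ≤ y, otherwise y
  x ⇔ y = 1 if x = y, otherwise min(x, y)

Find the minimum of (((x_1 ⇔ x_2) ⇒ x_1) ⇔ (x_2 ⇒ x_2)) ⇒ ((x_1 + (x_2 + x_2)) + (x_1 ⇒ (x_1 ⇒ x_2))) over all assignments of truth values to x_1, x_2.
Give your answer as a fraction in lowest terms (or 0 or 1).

1/5

Take x_1 = 1/5, x_2 = 0:
x_1 ⇔ x_2 = 1/5 ⇔ 0 = 0
(x_1 ⇔ x_2) ⇒ x_1 = 0 ⇒ 1/5 = 1
x_2 ⇒ x_2 = 0 ⇒ 0 = 1
((x_1 ⇔ x_2) ⇒ x_1) ⇔ (x_2 ⇒ x_2) = 1 ⇔ 1 = 1
x_2 + x_2 = 0 + 0 = 0
x_1 + (x_2 + x_2) = 1/5 + 0 = 1/5
x_1 ⇒ x_2 = 1/5 ⇒ 0 = 0
x_1 ⇒ (x_1 ⇒ x_2) = 1/5 ⇒ 0 = 0
(x_1 + (x_2 + x_2)) + (x_1 ⇒ (x_1 ⇒ x_2)) = 1/5 + 0 = 1/5
(((x_1 ⇔ x_2) ⇒ x_1) ⇔ (x_2 ⇒ x_2)) ⇒ ((x_1 + (x_2 + x_2)) + (x_1 ⇒ (x_1 ⇒ x_2))) = 1 ⇒ 1/5 = 1/5
No assignment yields a value below 1/5, so this is the minimum.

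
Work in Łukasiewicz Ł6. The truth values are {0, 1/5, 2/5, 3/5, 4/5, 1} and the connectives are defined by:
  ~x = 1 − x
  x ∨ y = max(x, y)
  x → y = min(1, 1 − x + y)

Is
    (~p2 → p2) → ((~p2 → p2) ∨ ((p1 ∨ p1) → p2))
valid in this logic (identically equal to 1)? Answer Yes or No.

Yes

At p1 = 3/5, p2 = 0, for instance:
~p2 = ~0 = 1
~p2 → p2 = 1 → 0 = 0
p1 ∨ p1 = 3/5 ∨ 3/5 = 3/5
(p1 ∨ p1) → p2 = 3/5 → 0 = 2/5
(~p2 → p2) ∨ ((p1 ∨ p1) → p2) = 0 ∨ 2/5 = 2/5
(~p2 → p2) → ((~p2 → p2) ∨ ((p1 ∨ p1) → p2)) = 0 → 2/5 = 1
and checking the remaining 35 assignments likewise gives ≥ 1 in every case.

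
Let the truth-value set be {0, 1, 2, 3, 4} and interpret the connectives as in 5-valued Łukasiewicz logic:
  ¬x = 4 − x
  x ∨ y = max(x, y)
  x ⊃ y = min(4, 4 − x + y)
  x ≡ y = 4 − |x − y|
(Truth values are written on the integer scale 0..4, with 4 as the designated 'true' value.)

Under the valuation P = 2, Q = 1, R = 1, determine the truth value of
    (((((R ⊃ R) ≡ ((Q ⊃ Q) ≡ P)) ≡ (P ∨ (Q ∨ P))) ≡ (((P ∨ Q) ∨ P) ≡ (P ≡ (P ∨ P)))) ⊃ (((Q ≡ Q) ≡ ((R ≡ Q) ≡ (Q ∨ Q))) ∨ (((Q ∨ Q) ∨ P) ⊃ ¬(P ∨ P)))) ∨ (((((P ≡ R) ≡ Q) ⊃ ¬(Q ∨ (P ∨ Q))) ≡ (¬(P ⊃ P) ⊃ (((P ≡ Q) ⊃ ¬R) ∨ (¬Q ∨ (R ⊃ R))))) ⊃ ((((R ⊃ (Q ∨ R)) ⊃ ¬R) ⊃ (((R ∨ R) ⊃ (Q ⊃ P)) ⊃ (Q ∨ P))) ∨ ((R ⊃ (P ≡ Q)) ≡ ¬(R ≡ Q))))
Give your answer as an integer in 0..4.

R ⊃ R = 1 ⊃ 1 = 4
Q ⊃ Q = 1 ⊃ 1 = 4
(Q ⊃ Q) ≡ P = 4 ≡ 2 = 2
(R ⊃ R) ≡ ((Q ⊃ Q) ≡ P) = 4 ≡ 2 = 2
Q ∨ P = 1 ∨ 2 = 2
P ∨ (Q ∨ P) = 2 ∨ 2 = 2
((R ⊃ R) ≡ ((Q ⊃ Q) ≡ P)) ≡ (P ∨ (Q ∨ P)) = 2 ≡ 2 = 4
P ∨ Q = 2 ∨ 1 = 2
(P ∨ Q) ∨ P = 2 ∨ 2 = 2
P ∨ P = 2 ∨ 2 = 2
P ≡ (P ∨ P) = 2 ≡ 2 = 4
((P ∨ Q) ∨ P) ≡ (P ≡ (P ∨ P)) = 2 ≡ 4 = 2
(((R ⊃ R) ≡ ((Q ⊃ Q) ≡ P)) ≡ (P ∨ (Q ∨ P))) ≡ (((P ∨ Q) ∨ P) ≡ (P ≡ (P ∨ P))) = 4 ≡ 2 = 2
Q ≡ Q = 1 ≡ 1 = 4
R ≡ Q = 1 ≡ 1 = 4
Q ∨ Q = 1 ∨ 1 = 1
(R ≡ Q) ≡ (Q ∨ Q) = 4 ≡ 1 = 1
(Q ≡ Q) ≡ ((R ≡ Q) ≡ (Q ∨ Q)) = 4 ≡ 1 = 1
Q ∨ Q = 1 ∨ 1 = 1
(Q ∨ Q) ∨ P = 1 ∨ 2 = 2
P ∨ P = 2 ∨ 2 = 2
¬(P ∨ P) = ¬2 = 2
((Q ∨ Q) ∨ P) ⊃ ¬(P ∨ P) = 2 ⊃ 2 = 4
((Q ≡ Q) ≡ ((R ≡ Q) ≡ (Q ∨ Q))) ∨ (((Q ∨ Q) ∨ P) ⊃ ¬(P ∨ P)) = 1 ∨ 4 = 4
((((R ⊃ R) ≡ ((Q ⊃ Q) ≡ P)) ≡ (P ∨ (Q ∨ P))) ≡ (((P ∨ Q) ∨ P) ≡ (P ≡ (P ∨ P)))) ⊃ (((Q ≡ Q) ≡ ((R ≡ Q) ≡ (Q ∨ Q))) ∨ (((Q ∨ Q) ∨ P) ⊃ ¬(P ∨ P))) = 2 ⊃ 4 = 4
P ≡ R = 2 ≡ 1 = 3
(P ≡ R) ≡ Q = 3 ≡ 1 = 2
P ∨ Q = 2 ∨ 1 = 2
Q ∨ (P ∨ Q) = 1 ∨ 2 = 2
¬(Q ∨ (P ∨ Q)) = ¬2 = 2
((P ≡ R) ≡ Q) ⊃ ¬(Q ∨ (P ∨ Q)) = 2 ⊃ 2 = 4
P ⊃ P = 2 ⊃ 2 = 4
¬(P ⊃ P) = ¬4 = 0
P ≡ Q = 2 ≡ 1 = 3
¬R = ¬1 = 3
(P ≡ Q) ⊃ ¬R = 3 ⊃ 3 = 4
¬Q = ¬1 = 3
R ⊃ R = 1 ⊃ 1 = 4
¬Q ∨ (R ⊃ R) = 3 ∨ 4 = 4
((P ≡ Q) ⊃ ¬R) ∨ (¬Q ∨ (R ⊃ R)) = 4 ∨ 4 = 4
¬(P ⊃ P) ⊃ (((P ≡ Q) ⊃ ¬R) ∨ (¬Q ∨ (R ⊃ R))) = 0 ⊃ 4 = 4
(((P ≡ R) ≡ Q) ⊃ ¬(Q ∨ (P ∨ Q))) ≡ (¬(P ⊃ P) ⊃ (((P ≡ Q) ⊃ ¬R) ∨ (¬Q ∨ (R ⊃ R)))) = 4 ≡ 4 = 4
Q ∨ R = 1 ∨ 1 = 1
R ⊃ (Q ∨ R) = 1 ⊃ 1 = 4
¬R = ¬1 = 3
(R ⊃ (Q ∨ R)) ⊃ ¬R = 4 ⊃ 3 = 3
R ∨ R = 1 ∨ 1 = 1
Q ⊃ P = 1 ⊃ 2 = 4
(R ∨ R) ⊃ (Q ⊃ P) = 1 ⊃ 4 = 4
Q ∨ P = 1 ∨ 2 = 2
((R ∨ R) ⊃ (Q ⊃ P)) ⊃ (Q ∨ P) = 4 ⊃ 2 = 2
((R ⊃ (Q ∨ R)) ⊃ ¬R) ⊃ (((R ∨ R) ⊃ (Q ⊃ P)) ⊃ (Q ∨ P)) = 3 ⊃ 2 = 3
P ≡ Q = 2 ≡ 1 = 3
R ⊃ (P ≡ Q) = 1 ⊃ 3 = 4
R ≡ Q = 1 ≡ 1 = 4
¬(R ≡ Q) = ¬4 = 0
(R ⊃ (P ≡ Q)) ≡ ¬(R ≡ Q) = 4 ≡ 0 = 0
(((R ⊃ (Q ∨ R)) ⊃ ¬R) ⊃ (((R ∨ R) ⊃ (Q ⊃ P)) ⊃ (Q ∨ P))) ∨ ((R ⊃ (P ≡ Q)) ≡ ¬(R ≡ Q)) = 3 ∨ 0 = 3
((((P ≡ R) ≡ Q) ⊃ ¬(Q ∨ (P ∨ Q))) ≡ (¬(P ⊃ P) ⊃ (((P ≡ Q) ⊃ ¬R) ∨ (¬Q ∨ (R ⊃ R))))) ⊃ ((((R ⊃ (Q ∨ R)) ⊃ ¬R) ⊃ (((R ∨ R) ⊃ (Q ⊃ P)) ⊃ (Q ∨ P))) ∨ ((R ⊃ (P ≡ Q)) ≡ ¬(R ≡ Q))) = 4 ⊃ 3 = 3
(((((R ⊃ R) ≡ ((Q ⊃ Q) ≡ P)) ≡ (P ∨ (Q ∨ P))) ≡ (((P ∨ Q) ∨ P) ≡ (P ≡ (P ∨ P)))) ⊃ (((Q ≡ Q) ≡ ((R ≡ Q) ≡ (Q ∨ Q))) ∨ (((Q ∨ Q) ∨ P) ⊃ ¬(P ∨ P)))) ∨ (((((P ≡ R) ≡ Q) ⊃ ¬(Q ∨ (P ∨ Q))) ≡ (¬(P ⊃ P) ⊃ (((P ≡ Q) ⊃ ¬R) ∨ (¬Q ∨ (R ⊃ R))))) ⊃ ((((R ⊃ (Q ∨ R)) ⊃ ¬R) ⊃ (((R ∨ R) ⊃ (Q ⊃ P)) ⊃ (Q ∨ P))) ∨ ((R ⊃ (P ≡ Q)) ≡ ¬(R ≡ Q)))) = 4 ∨ 3 = 4

4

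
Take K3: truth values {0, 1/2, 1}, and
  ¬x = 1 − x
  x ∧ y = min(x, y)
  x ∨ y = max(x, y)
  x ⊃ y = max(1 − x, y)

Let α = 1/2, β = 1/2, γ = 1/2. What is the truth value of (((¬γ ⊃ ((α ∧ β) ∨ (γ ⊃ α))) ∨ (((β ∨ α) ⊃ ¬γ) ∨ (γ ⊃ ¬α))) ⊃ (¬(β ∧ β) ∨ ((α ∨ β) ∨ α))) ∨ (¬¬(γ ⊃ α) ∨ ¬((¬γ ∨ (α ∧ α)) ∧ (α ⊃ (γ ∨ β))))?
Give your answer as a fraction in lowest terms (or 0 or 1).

¬γ = ¬1/2 = 1/2
α ∧ β = 1/2 ∧ 1/2 = 1/2
γ ⊃ α = 1/2 ⊃ 1/2 = 1/2
(α ∧ β) ∨ (γ ⊃ α) = 1/2 ∨ 1/2 = 1/2
¬γ ⊃ ((α ∧ β) ∨ (γ ⊃ α)) = 1/2 ⊃ 1/2 = 1/2
β ∨ α = 1/2 ∨ 1/2 = 1/2
¬γ = ¬1/2 = 1/2
(β ∨ α) ⊃ ¬γ = 1/2 ⊃ 1/2 = 1/2
¬α = ¬1/2 = 1/2
γ ⊃ ¬α = 1/2 ⊃ 1/2 = 1/2
((β ∨ α) ⊃ ¬γ) ∨ (γ ⊃ ¬α) = 1/2 ∨ 1/2 = 1/2
(¬γ ⊃ ((α ∧ β) ∨ (γ ⊃ α))) ∨ (((β ∨ α) ⊃ ¬γ) ∨ (γ ⊃ ¬α)) = 1/2 ∨ 1/2 = 1/2
β ∧ β = 1/2 ∧ 1/2 = 1/2
¬(β ∧ β) = ¬1/2 = 1/2
α ∨ β = 1/2 ∨ 1/2 = 1/2
(α ∨ β) ∨ α = 1/2 ∨ 1/2 = 1/2
¬(β ∧ β) ∨ ((α ∨ β) ∨ α) = 1/2 ∨ 1/2 = 1/2
((¬γ ⊃ ((α ∧ β) ∨ (γ ⊃ α))) ∨ (((β ∨ α) ⊃ ¬γ) ∨ (γ ⊃ ¬α))) ⊃ (¬(β ∧ β) ∨ ((α ∨ β) ∨ α)) = 1/2 ⊃ 1/2 = 1/2
γ ⊃ α = 1/2 ⊃ 1/2 = 1/2
¬(γ ⊃ α) = ¬1/2 = 1/2
¬¬(γ ⊃ α) = ¬1/2 = 1/2
¬γ = ¬1/2 = 1/2
α ∧ α = 1/2 ∧ 1/2 = 1/2
¬γ ∨ (α ∧ α) = 1/2 ∨ 1/2 = 1/2
γ ∨ β = 1/2 ∨ 1/2 = 1/2
α ⊃ (γ ∨ β) = 1/2 ⊃ 1/2 = 1/2
(¬γ ∨ (α ∧ α)) ∧ (α ⊃ (γ ∨ β)) = 1/2 ∧ 1/2 = 1/2
¬((¬γ ∨ (α ∧ α)) ∧ (α ⊃ (γ ∨ β))) = ¬1/2 = 1/2
¬¬(γ ⊃ α) ∨ ¬((¬γ ∨ (α ∧ α)) ∧ (α ⊃ (γ ∨ β))) = 1/2 ∨ 1/2 = 1/2
(((¬γ ⊃ ((α ∧ β) ∨ (γ ⊃ α))) ∨ (((β ∨ α) ⊃ ¬γ) ∨ (γ ⊃ ¬α))) ⊃ (¬(β ∧ β) ∨ ((α ∨ β) ∨ α))) ∨ (¬¬(γ ⊃ α) ∨ ¬((¬γ ∨ (α ∧ α)) ∧ (α ⊃ (γ ∨ β)))) = 1/2 ∨ 1/2 = 1/2

1/2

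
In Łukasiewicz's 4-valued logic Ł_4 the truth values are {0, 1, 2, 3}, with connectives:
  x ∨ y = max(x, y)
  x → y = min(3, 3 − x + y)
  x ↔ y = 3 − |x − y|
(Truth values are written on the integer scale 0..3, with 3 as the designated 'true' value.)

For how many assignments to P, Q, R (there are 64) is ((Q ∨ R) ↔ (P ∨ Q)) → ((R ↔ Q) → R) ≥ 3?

value 3: 45 assignments (counts)
value 2: 13 assignments
value 1: 5 assignments
value 0: 1 assignment
So 45 of the 64 assignments meet the threshold.

45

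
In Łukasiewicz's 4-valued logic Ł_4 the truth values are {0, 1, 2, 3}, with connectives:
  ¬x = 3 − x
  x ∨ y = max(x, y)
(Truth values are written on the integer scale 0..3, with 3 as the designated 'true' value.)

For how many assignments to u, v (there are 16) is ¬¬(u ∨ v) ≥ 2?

12

u = 0, v = 0 ↦ 0  <
u = 0, v = 1 ↦ 1  <
u = 0, v = 2 ↦ 2  ≥
u = 0, v = 3 ↦ 3  ≥
u = 1, v = 0 ↦ 1  <
u = 1, v = 1 ↦ 1  <
u = 1, v = 2 ↦ 2  ≥
u = 1, v = 3 ↦ 3  ≥
u = 2, v = 0 ↦ 2  ≥
u = 2, v = 1 ↦ 2  ≥
u = 2, v = 2 ↦ 2  ≥
u = 2, v = 3 ↦ 3  ≥
u = 3, v = 0 ↦ 3  ≥
u = 3, v = 1 ↦ 3  ≥
u = 3, v = 2 ↦ 3  ≥
u = 3, v = 3 ↦ 3  ≥
So 12 of the 16 assignments meet the threshold.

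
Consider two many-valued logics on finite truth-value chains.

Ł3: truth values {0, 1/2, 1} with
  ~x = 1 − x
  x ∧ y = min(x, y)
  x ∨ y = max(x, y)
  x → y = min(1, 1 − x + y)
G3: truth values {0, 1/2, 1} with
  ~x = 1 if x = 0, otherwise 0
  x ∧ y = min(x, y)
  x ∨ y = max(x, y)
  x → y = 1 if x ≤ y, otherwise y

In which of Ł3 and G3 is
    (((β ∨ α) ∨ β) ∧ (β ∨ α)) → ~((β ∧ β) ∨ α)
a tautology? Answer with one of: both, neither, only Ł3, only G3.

In Ł3: at α = 0, β = 1 the value is 0 — not a tautology.
In G3: at α = 0, β = 1/2 the value is 0 — not a tautology.

neither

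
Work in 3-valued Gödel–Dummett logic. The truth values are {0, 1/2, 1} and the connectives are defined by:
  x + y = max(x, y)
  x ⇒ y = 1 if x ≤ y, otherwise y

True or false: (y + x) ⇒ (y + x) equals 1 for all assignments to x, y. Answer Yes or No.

Yes

x = 0, y = 0 ↦ 1
x = 0, y = 1/2 ↦ 1
x = 0, y = 1 ↦ 1
x = 1/2, y = 0 ↦ 1
x = 1/2, y = 1/2 ↦ 1
x = 1/2, y = 1 ↦ 1
x = 1, y = 0 ↦ 1
x = 1, y = 1/2 ↦ 1
x = 1, y = 1 ↦ 1
Every assignment gives a value ≥ 1.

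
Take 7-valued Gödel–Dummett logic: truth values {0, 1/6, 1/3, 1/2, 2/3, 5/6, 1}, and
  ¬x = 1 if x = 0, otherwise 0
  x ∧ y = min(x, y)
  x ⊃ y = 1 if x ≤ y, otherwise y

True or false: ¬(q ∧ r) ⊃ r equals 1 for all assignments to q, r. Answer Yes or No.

Counterexample: take q = 0, r = 0.
q ∧ r = 0 ∧ 0 = 0
¬(q ∧ r) = ¬0 = 1
¬(q ∧ r) ⊃ r = 1 ⊃ 0 = 0
This gives 0 ≠ 1.

No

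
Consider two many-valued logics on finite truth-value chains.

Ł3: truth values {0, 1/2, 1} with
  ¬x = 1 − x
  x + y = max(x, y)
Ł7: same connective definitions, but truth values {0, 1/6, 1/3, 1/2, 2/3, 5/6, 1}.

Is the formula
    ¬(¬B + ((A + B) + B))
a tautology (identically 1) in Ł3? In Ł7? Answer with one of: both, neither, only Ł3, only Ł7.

neither

In Ł3: at A = 0, B = 0 the value is 0 — not a tautology.
In Ł7: at A = 0, B = 0 the value is 0 — not a tautology.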